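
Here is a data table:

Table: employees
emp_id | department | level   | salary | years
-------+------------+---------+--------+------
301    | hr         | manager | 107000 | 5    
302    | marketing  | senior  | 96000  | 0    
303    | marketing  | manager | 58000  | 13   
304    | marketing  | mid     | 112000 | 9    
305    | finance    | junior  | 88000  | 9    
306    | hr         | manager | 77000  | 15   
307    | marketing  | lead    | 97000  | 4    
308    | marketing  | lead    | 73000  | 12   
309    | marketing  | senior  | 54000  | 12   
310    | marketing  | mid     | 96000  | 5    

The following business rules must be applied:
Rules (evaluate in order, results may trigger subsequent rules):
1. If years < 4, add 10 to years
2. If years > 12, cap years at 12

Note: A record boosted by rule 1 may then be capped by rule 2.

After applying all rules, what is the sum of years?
90

Step 1: Apply rule 1 to records with years < 4
  - 1 records get bonus of 10
  - Of these, 0 records then exceed 12 and get capped
Step 2: Apply rule 2 to records with years > 12
  - 2 records (original) are capped
Step 3: Calculate final sum = 90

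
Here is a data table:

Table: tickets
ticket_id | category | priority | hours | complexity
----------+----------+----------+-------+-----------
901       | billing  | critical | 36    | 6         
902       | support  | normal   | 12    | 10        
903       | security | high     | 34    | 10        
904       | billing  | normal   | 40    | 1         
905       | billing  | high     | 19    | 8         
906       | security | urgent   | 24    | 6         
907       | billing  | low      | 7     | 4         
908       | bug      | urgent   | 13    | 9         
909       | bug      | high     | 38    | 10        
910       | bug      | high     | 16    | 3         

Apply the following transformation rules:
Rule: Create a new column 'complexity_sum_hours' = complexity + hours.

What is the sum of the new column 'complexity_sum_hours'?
306

Step 1: For each record, compute complexity + hours
Example calculations:
  6 + 36 = 42
  10 + 12 = 22
  10 + 34 = 44
  ...
Step 2: Sum all derived values
Step 3: Total = 306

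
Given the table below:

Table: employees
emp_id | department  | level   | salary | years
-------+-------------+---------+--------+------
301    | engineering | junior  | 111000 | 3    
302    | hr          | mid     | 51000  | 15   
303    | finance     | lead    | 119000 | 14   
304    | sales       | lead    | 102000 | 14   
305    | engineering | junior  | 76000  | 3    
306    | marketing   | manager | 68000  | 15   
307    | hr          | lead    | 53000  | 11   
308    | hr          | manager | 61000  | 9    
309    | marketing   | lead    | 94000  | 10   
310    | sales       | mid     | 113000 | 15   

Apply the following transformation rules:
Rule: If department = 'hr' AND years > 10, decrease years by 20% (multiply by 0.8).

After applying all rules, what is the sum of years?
103.8

Step 1: Find records where department = 'hr' AND years > 10
Step 2: 2 records match, summing to 26
Step 3: After multiplier: 26 × 0.8 = 20.8
Step 4: Unaffected records sum: 83
Step 5: Final sum = 20.8 + 83 = 103.8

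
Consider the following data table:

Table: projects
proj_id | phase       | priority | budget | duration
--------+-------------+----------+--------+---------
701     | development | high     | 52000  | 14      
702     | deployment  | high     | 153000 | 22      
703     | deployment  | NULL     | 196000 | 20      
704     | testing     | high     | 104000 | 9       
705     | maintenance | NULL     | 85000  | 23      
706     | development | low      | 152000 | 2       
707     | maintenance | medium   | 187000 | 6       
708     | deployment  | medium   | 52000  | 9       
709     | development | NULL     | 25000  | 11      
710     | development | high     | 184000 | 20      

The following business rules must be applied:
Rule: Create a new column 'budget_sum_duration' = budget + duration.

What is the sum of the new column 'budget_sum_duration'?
1190136

Step 1: For each record, compute budget + duration
Example calculations:
  52000 + 14 = 52014
  153000 + 22 = 153022
  196000 + 20 = 196020
  ...
Step 2: Sum all derived values
Step 3: Total = 1190136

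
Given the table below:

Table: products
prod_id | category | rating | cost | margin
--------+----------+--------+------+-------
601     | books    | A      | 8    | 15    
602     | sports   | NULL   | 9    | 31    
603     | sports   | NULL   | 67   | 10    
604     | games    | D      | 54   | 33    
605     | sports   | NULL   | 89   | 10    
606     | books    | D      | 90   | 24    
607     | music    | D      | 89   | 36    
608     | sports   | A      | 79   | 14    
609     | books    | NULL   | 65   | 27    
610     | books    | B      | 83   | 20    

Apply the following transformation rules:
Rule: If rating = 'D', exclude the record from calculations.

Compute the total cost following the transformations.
400

Step 1: Identify records where rating = 'D'
Step 2: The excluded records sum to 233
Step 3: Original total cost = 633
Step 4: Remaining total = 633 - 233 = 400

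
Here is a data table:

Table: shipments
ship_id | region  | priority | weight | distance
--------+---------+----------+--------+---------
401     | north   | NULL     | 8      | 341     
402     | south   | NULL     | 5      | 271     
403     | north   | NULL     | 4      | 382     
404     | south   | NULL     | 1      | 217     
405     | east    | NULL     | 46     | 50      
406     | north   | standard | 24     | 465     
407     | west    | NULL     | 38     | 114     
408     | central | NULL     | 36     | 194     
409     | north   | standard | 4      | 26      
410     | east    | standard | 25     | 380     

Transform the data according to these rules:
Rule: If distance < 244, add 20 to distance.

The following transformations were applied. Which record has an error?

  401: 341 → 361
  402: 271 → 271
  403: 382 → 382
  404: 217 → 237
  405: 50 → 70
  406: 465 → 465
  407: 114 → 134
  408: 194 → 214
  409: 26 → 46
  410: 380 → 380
Record 401 has an error. The correct transformed value should be 341, not 361.

Step 1: Check each record against the rule
Step 2: Record 401 has distance = 341
Step 3: Since 341 >= 244, the bonus should not have been applied
Step 4: Correct value = 341, but claimed value = 361
Conclusion: Record 401 has the error.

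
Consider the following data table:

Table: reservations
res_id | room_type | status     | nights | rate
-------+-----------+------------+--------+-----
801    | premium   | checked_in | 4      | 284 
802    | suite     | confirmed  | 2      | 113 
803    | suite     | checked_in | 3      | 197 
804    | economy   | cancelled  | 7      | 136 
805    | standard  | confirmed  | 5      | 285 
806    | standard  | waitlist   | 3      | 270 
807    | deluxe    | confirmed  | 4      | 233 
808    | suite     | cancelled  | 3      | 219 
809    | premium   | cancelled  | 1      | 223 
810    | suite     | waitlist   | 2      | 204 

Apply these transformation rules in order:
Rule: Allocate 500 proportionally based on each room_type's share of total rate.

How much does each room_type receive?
deluxe: 53.84, economy: 31.42, premium: 117.14, standard: 128.23, suite: 169.36

Step 1: Calculate total rate = 2164
Step 2: Calculate each room_type's proportion:
  deluxe: 233/2164 = 10.77% → 53.84
  economy: 136/2164 = 6.28% → 31.42
  premium: 507/2164 = 23.43% → 117.14
  standard: 555/2164 = 25.65% → 128.23
  suite: 733/2164 = 33.87% → 169.36
Step 3: Verify: sum of allocations ≈ 500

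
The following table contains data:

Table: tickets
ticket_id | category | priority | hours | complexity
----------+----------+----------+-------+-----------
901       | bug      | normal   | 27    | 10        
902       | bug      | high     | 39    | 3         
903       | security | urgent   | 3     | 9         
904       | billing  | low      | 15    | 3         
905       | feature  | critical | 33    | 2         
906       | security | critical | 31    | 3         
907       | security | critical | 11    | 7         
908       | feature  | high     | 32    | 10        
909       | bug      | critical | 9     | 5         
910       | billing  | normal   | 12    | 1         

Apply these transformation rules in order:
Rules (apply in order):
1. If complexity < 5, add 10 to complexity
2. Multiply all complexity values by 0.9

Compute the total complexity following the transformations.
92.7

Step 1: Apply Rule 1 - Add 10 to records with complexity < 5
  - 5 records affected: 12 + (5 × 10) = 62
  - Unaffected records: 41
  - Sum after Rule 1: 103
Step 2: Apply Rule 2 - Multiply all by 0.9
  - 103 × 0.9 = 92.7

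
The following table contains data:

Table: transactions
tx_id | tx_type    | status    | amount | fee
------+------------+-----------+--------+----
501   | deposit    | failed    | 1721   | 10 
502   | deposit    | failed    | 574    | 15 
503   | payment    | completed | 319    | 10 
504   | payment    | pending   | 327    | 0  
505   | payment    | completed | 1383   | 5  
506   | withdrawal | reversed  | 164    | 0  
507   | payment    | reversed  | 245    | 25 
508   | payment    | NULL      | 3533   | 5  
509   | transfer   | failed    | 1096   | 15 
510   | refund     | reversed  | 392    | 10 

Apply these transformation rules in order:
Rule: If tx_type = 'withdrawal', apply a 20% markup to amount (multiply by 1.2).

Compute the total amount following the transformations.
9786.8

Step 1: Records with tx_type = 'withdrawal' have total amount = 164
Step 2: Apply multiplier: 164 × 1.2 = 196.8
Step 3: Other records total: 9590
Step 4: Final sum = 196.8 + 9590 = 9786.8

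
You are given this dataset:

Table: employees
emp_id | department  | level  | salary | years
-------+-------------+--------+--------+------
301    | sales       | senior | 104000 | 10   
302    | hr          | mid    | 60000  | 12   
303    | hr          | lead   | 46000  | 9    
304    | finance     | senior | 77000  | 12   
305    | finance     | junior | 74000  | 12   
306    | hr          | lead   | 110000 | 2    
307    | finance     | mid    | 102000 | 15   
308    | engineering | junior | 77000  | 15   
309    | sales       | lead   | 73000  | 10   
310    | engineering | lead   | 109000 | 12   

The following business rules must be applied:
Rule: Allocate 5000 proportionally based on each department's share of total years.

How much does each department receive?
engineering: 1238.53, finance: 1788.99, hr: 1055.05, sales: 917.43

Step 1: Calculate total years = 109
Step 2: Calculate each department's proportion:
  engineering: 27/109 = 24.77% → 1238.53
  finance: 39/109 = 35.78% → 1788.99
  hr: 23/109 = 21.10% → 1055.05
  sales: 20/109 = 18.35% → 917.43
Step 3: Verify: sum of allocations ≈ 5000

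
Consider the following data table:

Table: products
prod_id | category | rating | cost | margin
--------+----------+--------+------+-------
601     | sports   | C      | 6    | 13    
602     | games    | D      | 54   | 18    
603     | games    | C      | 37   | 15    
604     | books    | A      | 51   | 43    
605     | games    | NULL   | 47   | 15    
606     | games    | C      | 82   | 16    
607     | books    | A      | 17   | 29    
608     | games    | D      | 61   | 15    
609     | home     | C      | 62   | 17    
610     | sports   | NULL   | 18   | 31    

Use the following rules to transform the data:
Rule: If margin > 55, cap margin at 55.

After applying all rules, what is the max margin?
43

Step 1: Original maximum margin = 43
Step 2: Check cap of 55 against maximum
Step 3: No records exceed the cap (max 43 <= cap 55), so no capping applies
Step 4: Maximum after transformation = 43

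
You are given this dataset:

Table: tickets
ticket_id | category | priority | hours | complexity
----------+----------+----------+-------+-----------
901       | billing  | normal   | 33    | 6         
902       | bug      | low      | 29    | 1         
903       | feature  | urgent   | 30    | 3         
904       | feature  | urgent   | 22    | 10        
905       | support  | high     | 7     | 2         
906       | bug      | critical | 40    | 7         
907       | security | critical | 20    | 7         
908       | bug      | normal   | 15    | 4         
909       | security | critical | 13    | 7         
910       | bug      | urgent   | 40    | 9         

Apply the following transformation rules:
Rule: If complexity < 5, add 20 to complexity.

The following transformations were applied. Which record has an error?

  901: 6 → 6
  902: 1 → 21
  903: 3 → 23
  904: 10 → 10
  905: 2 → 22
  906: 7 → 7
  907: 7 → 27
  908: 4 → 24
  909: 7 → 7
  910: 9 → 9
Record 907 has an error. The correct transformed value should be 7, not 27.

Step 1: Check each record against the rule
Step 2: Record 907 has complexity = 7
Step 3: Since 7 >= 5, the bonus should not have been applied
Step 4: Correct value = 7, but claimed value = 27
Conclusion: Record 907 has the error.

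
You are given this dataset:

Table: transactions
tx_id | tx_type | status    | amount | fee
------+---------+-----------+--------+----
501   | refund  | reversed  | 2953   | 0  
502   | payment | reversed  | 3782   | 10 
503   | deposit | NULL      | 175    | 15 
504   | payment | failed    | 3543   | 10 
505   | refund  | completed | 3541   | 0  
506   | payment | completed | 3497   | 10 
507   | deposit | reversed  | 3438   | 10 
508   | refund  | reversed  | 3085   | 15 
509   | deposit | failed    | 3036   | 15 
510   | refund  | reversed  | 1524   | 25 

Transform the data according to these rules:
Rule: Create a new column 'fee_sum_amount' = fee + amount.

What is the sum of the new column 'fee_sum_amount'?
28684

Step 1: For each record, compute fee + amount
Example calculations:
  0 + 2953 = 2953
  10 + 3782 = 3792
  15 + 175 = 190
  ...
Step 2: Sum all derived values
Step 3: Total = 28684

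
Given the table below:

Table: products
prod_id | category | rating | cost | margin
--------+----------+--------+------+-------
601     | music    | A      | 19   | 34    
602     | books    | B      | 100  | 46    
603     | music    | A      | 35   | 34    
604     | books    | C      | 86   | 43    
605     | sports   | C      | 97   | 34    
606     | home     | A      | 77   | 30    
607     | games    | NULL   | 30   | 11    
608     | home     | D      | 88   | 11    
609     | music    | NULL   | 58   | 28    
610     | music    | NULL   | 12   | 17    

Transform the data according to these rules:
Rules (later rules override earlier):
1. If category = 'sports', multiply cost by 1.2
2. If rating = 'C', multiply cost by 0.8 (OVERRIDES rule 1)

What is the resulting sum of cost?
565.4

Step 1: Rule 2 takes priority for records with rating = 'C'
  - 2 records: 183 × 0.8 = 146.4
Step 2: Rule 1 applies to remaining records with category = 'sports'
  - 0 records: 0 × 1.2 = 0.0
Step 3: Other records unchanged: 419
Step 4: Final sum = 146.4 + 0.0 + 419 = 565.4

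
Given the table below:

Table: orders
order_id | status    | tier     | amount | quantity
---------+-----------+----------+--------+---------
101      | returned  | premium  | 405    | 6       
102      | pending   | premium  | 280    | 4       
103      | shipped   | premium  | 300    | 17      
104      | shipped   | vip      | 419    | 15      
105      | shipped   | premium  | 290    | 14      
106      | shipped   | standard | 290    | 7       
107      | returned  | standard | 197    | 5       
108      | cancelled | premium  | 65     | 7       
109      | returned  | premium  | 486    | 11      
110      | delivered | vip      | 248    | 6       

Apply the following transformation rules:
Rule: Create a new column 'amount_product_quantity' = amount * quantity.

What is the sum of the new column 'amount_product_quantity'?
29299

Step 1: For each record, compute amount * quantity
Example calculations:
  405 * 6 = 2430
  280 * 4 = 1120
  300 * 17 = 5100
  ...
Step 2: Sum all derived values
Step 3: Total = 29299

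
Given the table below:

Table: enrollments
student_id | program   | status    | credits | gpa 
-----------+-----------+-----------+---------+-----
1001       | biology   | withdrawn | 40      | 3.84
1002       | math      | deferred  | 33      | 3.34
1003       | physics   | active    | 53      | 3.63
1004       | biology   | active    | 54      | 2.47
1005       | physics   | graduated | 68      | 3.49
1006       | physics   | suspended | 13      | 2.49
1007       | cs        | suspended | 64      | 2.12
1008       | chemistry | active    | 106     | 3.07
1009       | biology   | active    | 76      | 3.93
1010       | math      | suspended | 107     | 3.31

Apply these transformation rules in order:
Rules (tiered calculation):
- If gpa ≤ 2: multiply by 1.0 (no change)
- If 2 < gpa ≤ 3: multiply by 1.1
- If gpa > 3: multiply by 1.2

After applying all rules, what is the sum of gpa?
37.32

Step 1: Tier 1 (gpa ≤ 2): 0 records, sum = 0 × 1.0 = 0.0
Step 2: Tier 2 (2 < gpa ≤ 3): 3 records, sum = 7.08 × 1.1 = 7.79
Step 3: Tier 3 (gpa > 3): 7 records, sum = 24.61 × 1.2 = 29.53
Step 4: Final sum = 0.0 + 7.79 + 29.53 = 37.32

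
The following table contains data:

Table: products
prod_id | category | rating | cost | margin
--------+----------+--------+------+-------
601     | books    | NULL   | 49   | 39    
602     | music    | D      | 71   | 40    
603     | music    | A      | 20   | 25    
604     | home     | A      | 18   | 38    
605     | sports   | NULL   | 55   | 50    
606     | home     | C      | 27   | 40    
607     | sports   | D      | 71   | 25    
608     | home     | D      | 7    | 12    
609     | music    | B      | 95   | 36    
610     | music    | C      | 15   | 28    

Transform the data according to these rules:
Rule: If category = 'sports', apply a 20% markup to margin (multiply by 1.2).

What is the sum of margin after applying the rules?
348.0

Step 1: Records with category = 'sports' have total margin = 75
Step 2: Apply multiplier: 75 × 1.2 = 90.0
Step 3: Other records total: 258
Step 4: Final sum = 90.0 + 258 = 348.0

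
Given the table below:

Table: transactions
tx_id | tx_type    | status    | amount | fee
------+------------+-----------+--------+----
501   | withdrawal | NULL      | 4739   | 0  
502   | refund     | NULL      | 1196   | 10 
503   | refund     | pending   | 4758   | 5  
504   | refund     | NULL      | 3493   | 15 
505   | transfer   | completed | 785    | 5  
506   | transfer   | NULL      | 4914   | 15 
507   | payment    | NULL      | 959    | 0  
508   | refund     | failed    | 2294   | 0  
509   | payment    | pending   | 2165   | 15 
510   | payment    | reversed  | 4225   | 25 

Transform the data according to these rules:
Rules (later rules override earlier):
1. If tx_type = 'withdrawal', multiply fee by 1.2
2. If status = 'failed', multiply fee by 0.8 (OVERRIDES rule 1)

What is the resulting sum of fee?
90.0

Step 1: Rule 2 takes priority for records with status = 'failed'
  - 1 records: 0 × 0.8 = 0.0
Step 2: Rule 1 applies to remaining records with tx_type = 'withdrawal'
  - 1 records: 0 × 1.2 = 0.0
Step 3: Other records unchanged: 90
Step 4: Final sum = 0.0 + 0.0 + 90 = 90.0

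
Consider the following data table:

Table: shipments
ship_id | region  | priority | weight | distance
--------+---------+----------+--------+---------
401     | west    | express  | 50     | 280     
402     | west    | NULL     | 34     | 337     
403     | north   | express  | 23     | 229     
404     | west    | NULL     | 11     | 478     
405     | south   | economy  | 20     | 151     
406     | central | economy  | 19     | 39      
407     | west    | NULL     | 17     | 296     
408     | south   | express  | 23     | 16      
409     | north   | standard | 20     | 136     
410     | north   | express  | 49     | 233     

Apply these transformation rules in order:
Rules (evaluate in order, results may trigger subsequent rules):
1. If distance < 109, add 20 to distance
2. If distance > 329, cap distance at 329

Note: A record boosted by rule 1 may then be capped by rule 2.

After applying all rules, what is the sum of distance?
2078

Step 1: Apply rule 1 to records with distance < 109
  - 2 records get bonus of 20
  - Of these, 0 records then exceed 329 and get capped
Step 2: Apply rule 2 to records with distance > 329
  - 2 records (original) are capped
Step 3: Calculate final sum = 2078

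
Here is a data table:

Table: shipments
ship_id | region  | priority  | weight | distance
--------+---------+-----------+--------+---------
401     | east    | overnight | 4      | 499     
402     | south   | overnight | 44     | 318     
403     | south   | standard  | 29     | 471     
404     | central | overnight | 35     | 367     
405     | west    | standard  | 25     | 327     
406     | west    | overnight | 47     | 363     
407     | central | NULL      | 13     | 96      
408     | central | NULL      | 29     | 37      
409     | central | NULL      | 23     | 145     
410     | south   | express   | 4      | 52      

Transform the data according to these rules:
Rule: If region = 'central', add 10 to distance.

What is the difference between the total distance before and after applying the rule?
40

Step 1: Original sum of distance = 2675
Step 2: 4 records have region = 'central'
Step 3: Each affected record changes by 10
Step 4: Total change = 4 × 10 = 40
Step 5: New sum = 2675 + 40 = 2715
Step 6: Difference = |2715 - 2675| = 40
        (Sum increased by 40)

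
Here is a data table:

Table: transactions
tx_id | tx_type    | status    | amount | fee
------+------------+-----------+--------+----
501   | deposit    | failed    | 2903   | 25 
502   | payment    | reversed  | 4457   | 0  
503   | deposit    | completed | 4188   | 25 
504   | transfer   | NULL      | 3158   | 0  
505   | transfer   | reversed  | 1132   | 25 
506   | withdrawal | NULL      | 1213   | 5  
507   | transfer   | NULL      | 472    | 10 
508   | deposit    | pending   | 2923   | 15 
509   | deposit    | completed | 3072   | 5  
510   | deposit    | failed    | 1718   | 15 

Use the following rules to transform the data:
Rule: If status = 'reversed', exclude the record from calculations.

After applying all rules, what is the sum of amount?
19647

Step 1: Identify records where status = 'reversed'
Step 2: The excluded records sum to 5589
Step 3: Original total amount = 25236
Step 4: Remaining total = 25236 - 5589 = 19647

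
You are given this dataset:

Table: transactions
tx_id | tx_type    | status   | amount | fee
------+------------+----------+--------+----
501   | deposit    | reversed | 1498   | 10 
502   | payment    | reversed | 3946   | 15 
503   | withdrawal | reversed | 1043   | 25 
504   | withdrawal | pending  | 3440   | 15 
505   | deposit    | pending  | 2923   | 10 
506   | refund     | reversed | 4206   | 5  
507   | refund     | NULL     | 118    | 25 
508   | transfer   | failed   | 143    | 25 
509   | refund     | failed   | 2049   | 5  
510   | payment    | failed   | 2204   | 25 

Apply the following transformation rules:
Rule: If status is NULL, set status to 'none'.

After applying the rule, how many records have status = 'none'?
1

Step 1: Count records where status IS NULL
Step 2: Found 1 records with NULL status
Step 3: These records will have status set to 'none'
Step 4: Records already having status = 'none': 0
Step 5: Answer: 1 + 0 = 1 records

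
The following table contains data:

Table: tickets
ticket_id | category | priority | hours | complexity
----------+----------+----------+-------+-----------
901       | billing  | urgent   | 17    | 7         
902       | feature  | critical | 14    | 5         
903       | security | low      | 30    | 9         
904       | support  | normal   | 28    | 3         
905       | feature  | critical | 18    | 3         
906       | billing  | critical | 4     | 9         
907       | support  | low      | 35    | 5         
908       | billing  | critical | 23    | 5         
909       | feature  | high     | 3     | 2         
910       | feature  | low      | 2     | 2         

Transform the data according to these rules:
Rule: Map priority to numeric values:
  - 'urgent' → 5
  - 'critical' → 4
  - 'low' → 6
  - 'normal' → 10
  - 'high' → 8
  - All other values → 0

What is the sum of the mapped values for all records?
57

Step 1: Apply mapping to each record
Step 2: Count by status:
  'urgent': 1 records × 5 = 5
  'critical': 4 records × 4 = 16
  'low': 3 records × 6 = 18
  'normal': 1 records × 10 = 10
  'high': 1 records × 8 = 8
Step 3: Sum all mapped values = 57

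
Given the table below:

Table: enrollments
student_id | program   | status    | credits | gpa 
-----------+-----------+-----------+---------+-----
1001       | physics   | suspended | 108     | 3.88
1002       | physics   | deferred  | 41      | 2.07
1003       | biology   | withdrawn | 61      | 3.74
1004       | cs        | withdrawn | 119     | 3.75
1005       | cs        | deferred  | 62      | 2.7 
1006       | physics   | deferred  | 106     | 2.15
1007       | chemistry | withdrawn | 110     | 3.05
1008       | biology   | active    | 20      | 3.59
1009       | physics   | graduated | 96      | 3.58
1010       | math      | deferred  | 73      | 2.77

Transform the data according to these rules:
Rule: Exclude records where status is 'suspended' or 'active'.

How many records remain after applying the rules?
8

Step 1: Count records to exclude
  - 1 (suspended) + 1 (active) = 2 records
Step 2: Total records: 10
Step 3: Remaining = 10 - 2 = 8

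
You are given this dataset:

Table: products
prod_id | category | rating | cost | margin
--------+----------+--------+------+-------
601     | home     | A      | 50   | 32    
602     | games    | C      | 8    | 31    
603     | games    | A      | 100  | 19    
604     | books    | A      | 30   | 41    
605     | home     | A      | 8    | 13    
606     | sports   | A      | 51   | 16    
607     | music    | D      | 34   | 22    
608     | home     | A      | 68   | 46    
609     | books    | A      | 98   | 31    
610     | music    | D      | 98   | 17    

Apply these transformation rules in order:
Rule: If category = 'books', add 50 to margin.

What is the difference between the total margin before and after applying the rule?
100

Step 1: Original sum of margin = 268
Step 2: 2 records have category = 'books'
Step 3: Each affected record changes by 50
Step 4: Total change = 2 × 50 = 100
Step 5: New sum = 268 + 100 = 368
Step 6: Difference = |368 - 268| = 100
        (Sum increased by 100)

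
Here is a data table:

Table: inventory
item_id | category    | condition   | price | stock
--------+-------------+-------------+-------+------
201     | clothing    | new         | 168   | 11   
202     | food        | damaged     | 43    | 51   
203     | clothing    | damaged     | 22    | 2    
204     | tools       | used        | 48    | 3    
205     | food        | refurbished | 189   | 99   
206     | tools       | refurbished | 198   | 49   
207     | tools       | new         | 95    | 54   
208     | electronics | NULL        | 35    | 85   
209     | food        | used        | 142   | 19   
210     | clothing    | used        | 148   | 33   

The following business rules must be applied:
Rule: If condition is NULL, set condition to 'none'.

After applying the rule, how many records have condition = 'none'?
1

Step 1: Count records where condition IS NULL
Step 2: Found 1 records with NULL condition
Step 3: These records will have condition set to 'none'
Step 4: Records already having condition = 'none': 0
Step 5: Answer: 1 + 0 = 1 records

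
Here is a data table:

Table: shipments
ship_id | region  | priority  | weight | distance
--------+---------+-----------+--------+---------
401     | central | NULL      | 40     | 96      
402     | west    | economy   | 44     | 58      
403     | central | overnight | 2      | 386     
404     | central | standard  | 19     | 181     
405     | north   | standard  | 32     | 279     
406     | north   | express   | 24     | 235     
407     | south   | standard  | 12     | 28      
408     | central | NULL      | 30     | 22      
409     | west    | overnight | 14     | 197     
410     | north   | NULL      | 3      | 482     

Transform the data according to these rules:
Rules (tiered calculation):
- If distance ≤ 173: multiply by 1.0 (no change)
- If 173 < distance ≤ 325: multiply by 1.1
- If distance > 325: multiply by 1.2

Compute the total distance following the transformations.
2226.8

Step 1: Tier 1 (distance ≤ 173): 4 records, sum = 204 × 1.0 = 204.0
Step 2: Tier 2 (173 < distance ≤ 325): 4 records, sum = 892 × 1.1 = 981.2
Step 3: Tier 3 (distance > 325): 2 records, sum = 868 × 1.2 = 1041.6
Step 4: Final sum = 204.0 + 981.2 + 1041.6 = 2226.8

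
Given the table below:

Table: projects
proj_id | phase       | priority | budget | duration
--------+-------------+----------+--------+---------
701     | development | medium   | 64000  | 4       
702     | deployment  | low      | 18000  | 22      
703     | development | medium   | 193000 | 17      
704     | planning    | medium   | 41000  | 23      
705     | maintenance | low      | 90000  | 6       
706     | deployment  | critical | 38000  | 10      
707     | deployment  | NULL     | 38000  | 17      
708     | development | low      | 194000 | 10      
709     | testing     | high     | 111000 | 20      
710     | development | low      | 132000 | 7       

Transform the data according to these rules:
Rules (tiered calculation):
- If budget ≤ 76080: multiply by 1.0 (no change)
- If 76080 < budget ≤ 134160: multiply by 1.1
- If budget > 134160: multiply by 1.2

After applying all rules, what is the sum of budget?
1029700.0

Step 1: Tier 1 (budget ≤ 76080): 5 records, sum = 199000 × 1.0 = 199000.0
Step 2: Tier 2 (76080 < budget ≤ 134160): 3 records, sum = 333000 × 1.1 = 366300.0
Step 3: Tier 3 (budget > 134160): 2 records, sum = 387000 × 1.2 = 464400.0
Step 4: Final sum = 199000.0 + 366300.0 + 464400.0 = 1029700.0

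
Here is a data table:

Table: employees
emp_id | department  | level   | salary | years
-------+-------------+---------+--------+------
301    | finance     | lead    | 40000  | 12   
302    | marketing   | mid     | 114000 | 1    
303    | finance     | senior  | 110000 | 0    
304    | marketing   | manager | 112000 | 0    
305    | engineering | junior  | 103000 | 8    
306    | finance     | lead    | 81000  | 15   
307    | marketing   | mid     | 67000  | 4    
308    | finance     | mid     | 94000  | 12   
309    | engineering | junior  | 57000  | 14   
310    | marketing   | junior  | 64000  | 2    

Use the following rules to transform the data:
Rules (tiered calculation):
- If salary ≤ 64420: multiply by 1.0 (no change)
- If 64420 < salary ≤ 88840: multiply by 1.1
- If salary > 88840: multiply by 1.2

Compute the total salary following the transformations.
963400.0

Step 1: Tier 1 (salary ≤ 64420): 3 records, sum = 161000 × 1.0 = 161000.0
Step 2: Tier 2 (64420 < salary ≤ 88840): 2 records, sum = 148000 × 1.1 = 162800.0
Step 3: Tier 3 (salary > 88840): 5 records, sum = 533000 × 1.2 = 639600.0
Step 4: Final sum = 161000.0 + 162800.0 + 639600.0 = 963400.0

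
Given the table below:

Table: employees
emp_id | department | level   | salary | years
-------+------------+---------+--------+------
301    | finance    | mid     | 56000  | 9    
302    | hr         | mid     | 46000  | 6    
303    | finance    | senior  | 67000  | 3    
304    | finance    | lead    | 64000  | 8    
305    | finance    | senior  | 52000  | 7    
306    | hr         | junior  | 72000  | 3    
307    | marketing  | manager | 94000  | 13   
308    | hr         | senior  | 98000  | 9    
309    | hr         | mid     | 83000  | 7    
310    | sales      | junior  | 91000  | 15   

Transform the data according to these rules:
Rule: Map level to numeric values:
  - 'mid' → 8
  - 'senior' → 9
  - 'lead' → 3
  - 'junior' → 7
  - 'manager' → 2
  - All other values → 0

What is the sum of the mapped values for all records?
70

Step 1: Apply mapping to each record
Step 2: Count by status:
  'mid': 3 records × 8 = 24
  'senior': 3 records × 9 = 27
  'lead': 1 records × 3 = 3
  'junior': 2 records × 7 = 14
  'manager': 1 records × 2 = 2
Step 3: Sum all mapped values = 70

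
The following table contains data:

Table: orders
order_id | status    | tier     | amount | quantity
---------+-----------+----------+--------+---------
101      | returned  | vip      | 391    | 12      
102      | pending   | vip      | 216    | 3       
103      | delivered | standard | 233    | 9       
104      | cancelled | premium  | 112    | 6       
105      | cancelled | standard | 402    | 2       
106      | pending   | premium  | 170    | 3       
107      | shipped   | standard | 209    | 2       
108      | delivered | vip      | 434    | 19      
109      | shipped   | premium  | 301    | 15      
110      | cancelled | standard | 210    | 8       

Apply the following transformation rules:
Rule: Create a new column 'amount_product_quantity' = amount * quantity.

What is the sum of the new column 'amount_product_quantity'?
24282

Step 1: For each record, compute amount * quantity
Example calculations:
  391 * 12 = 4692
  216 * 3 = 648
  233 * 9 = 2097
  ...
Step 2: Sum all derived values
Step 3: Total = 24282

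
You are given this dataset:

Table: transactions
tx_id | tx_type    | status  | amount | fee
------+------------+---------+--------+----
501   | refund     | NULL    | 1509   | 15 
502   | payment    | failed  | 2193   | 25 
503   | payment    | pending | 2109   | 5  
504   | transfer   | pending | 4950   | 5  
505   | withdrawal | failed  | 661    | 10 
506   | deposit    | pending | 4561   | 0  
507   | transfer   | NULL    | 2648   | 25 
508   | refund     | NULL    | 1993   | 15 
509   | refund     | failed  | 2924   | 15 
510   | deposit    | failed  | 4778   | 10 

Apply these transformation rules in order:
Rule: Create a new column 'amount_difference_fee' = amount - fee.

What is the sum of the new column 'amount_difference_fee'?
28201

Step 1: For each record, compute amount - fee
Example calculations:
  1509 - 15 = 1494
  2193 - 25 = 2168
  2109 - 5 = 2104
  ...
Step 2: Sum all derived values
Step 3: Total = 28201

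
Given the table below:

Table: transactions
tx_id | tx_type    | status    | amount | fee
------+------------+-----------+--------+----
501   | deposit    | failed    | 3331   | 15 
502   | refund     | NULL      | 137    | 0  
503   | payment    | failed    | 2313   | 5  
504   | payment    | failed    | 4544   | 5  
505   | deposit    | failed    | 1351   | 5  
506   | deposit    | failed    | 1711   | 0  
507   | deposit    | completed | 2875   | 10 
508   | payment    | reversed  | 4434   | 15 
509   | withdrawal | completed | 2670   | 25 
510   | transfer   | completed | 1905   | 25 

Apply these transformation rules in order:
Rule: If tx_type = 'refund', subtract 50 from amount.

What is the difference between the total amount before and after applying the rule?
50

Step 1: Original sum of amount = 25271
Step 2: 1 records have tx_type = 'refund'
Step 3: Each affected record changes by -50
Step 4: Total change = 1 × -50 = -50
Step 5: New sum = 25271 + -50 = 25221
Step 6: Difference = |25221 - 25271| = 50
        (Sum decreased by 50)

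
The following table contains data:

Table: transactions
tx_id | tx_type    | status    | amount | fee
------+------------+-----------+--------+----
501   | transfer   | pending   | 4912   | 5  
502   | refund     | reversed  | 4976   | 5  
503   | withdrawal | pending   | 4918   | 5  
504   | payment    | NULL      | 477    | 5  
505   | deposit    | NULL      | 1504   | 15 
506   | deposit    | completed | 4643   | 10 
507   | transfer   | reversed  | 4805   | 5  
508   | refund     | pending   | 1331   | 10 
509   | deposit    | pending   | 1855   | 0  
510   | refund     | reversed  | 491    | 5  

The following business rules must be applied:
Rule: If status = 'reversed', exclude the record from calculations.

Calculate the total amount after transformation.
19640

Step 1: Identify records where status = 'reversed'
Step 2: The excluded records sum to 10272
Step 3: Original total amount = 29912
Step 4: Remaining total = 29912 - 10272 = 19640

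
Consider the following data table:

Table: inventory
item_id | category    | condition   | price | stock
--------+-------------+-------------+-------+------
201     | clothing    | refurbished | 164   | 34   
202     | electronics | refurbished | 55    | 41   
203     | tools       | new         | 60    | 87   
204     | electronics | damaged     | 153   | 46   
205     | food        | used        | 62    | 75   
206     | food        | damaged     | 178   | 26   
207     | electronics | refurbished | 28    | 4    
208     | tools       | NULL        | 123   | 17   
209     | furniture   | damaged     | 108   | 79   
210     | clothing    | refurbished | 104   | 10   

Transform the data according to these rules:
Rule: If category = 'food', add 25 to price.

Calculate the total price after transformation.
1085

Step 1: Count records where category = 'food': 2
Step 2: Total bonus added: 2 × 25 = 50
Step 3: Original sum of price: 1035
Step 4: Final sum = 1035 + 50 = 1085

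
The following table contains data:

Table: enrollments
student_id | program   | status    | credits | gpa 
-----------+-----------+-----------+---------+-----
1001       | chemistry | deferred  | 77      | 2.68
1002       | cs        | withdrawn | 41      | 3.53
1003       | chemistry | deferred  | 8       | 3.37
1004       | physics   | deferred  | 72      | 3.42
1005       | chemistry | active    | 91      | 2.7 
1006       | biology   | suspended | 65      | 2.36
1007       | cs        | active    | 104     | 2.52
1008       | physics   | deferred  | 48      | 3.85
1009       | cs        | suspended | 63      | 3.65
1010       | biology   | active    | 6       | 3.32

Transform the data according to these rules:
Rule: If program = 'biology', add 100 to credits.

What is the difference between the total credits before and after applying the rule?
200

Step 1: Original sum of credits = 575
Step 2: 2 records have program = 'biology'
Step 3: Each affected record changes by 100
Step 4: Total change = 2 × 100 = 200
Step 5: New sum = 575 + 200 = 775
Step 6: Difference = |775 - 575| = 200
        (Sum increased by 200)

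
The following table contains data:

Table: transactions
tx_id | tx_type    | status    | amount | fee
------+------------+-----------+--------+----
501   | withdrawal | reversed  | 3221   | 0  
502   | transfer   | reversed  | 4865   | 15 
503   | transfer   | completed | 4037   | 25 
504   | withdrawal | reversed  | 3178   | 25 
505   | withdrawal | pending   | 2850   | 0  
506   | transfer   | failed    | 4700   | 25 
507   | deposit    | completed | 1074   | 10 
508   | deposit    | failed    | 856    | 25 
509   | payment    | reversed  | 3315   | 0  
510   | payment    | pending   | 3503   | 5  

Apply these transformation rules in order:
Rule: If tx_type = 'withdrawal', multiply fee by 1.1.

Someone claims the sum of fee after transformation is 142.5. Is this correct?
No, the correct result is 132.5.

Step 1: Calculate the correct sum after transformation
Step 2: Apply multiplier 1.1 to records where tx_type = 'withdrawal'
Step 3: Correct result = 132.5
Step 4: Claimed result = 142.5
Step 5: 132.5 ≠ 142.5
Conclusion: The claimed result is incorrect. The correct answer is 132.5.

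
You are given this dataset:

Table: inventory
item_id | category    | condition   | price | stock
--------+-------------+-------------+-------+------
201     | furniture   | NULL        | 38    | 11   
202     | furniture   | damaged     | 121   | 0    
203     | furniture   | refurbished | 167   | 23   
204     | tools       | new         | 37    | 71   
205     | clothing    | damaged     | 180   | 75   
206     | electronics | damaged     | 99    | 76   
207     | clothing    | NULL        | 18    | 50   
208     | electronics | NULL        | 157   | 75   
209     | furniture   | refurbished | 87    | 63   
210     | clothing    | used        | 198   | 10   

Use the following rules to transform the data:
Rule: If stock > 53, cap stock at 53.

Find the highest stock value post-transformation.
53

Step 1: Original maximum stock = 76
Step 2: Apply cap at 53
Step 3: 5 records had stock > 53 and were capped
Step 4: Maximum after transformation = 53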